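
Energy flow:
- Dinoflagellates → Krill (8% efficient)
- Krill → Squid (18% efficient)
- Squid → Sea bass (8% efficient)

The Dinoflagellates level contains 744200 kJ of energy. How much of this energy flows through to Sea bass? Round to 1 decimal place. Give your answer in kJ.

Krill: 744200 × 0.08 = 59536 kJ
Squid: 59536 × 0.18 = 10716.48 kJ
Sea bass: 10716.48 × 0.08 = 857.3184 kJ

857.3 kJ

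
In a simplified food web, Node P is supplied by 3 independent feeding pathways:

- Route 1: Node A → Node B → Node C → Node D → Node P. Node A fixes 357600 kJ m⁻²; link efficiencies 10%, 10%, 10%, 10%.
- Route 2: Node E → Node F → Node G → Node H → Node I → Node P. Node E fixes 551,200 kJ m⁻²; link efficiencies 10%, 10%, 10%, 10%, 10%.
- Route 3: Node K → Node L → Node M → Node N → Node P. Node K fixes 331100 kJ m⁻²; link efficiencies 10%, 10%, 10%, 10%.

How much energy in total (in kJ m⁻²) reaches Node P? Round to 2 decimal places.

Route 1: 357600 × 0.1 × 0.1 × 0.1 × 0.1 = 35.76 kJ m⁻²
Route 2: 551200 × 0.1 × 0.1 × 0.1 × 0.1 × 0.1 = 5.512 kJ m⁻²
Route 3: 331100 × 0.1 × 0.1 × 0.1 × 0.1 = 33.11 kJ m⁻²
Total at Node P: 35.76 + 5.512 + 33.11 = 74.382 kJ m⁻²

74.38 kJ m⁻²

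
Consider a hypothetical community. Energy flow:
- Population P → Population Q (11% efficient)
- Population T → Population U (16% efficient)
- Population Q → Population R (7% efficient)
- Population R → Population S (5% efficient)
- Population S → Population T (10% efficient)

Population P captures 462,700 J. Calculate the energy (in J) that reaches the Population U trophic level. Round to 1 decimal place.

Population Q: 462700 × 0.11 = 50897 J
Population R: 50897 × 0.07 = 3562.79 J
Population S: 3562.79 × 0.05 = 178.1395 J
Population T: 178.1395 × 0.1 = 17.81395 J
Population U: 17.81395 × 0.16 = 2.850232 J

2.9 J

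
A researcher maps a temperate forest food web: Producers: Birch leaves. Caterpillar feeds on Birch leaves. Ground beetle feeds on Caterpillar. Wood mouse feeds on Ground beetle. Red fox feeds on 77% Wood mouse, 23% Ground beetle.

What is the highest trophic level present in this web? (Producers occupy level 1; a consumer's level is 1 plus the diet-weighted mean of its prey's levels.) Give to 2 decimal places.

Caterpillar: 1 + 1 = 2
Ground beetle: 1 + 2 = 3
Wood mouse: 1 + 3 = 4
Red fox: 1 + (0.77×4 + 0.23×3) = 4.77

4.77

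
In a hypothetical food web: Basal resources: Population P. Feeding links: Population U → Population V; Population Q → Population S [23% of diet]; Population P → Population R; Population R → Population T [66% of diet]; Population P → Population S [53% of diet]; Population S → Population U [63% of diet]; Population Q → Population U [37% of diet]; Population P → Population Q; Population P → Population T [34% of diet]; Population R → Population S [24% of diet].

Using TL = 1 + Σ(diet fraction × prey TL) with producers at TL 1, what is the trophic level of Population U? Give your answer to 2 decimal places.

Population Q: 1 + 1 = 2
Population R: 1 + 1 = 2
Population S: 1 + (0.24×2 + 0.53×1 + 0.23×2) = 2.47
Population T: 1 + (0.66×2 + 0.34×1) = 2.66
Population U: 1 + (0.63×2.47 + 0.37×2) = 3.2961
Population V: 1 + 3.2961 = 4.2961

3.30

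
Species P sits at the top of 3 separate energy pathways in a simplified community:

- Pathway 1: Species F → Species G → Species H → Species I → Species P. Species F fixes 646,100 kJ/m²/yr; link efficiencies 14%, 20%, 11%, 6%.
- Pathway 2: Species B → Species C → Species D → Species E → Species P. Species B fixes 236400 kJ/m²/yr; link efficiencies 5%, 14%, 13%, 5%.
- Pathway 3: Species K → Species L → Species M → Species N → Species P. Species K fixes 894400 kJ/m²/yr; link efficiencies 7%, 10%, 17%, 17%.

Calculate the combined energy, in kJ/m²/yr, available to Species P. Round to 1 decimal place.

311.1 kJ/m²/yr

Pathway 1: 646100 × 0.14 × 0.2 × 0.11 × 0.06 = 119.39928 kJ/m²/yr
Pathway 2: 236400 × 0.05 × 0.14 × 0.13 × 0.05 = 10.7562 kJ/m²/yr
Pathway 3: 894400 × 0.07 × 0.1 × 0.17 × 0.17 = 180.93712 kJ/m²/yr
Total at Species P: 119.39928 + 10.7562 + 180.93712 = 311.0926 kJ/m²/yr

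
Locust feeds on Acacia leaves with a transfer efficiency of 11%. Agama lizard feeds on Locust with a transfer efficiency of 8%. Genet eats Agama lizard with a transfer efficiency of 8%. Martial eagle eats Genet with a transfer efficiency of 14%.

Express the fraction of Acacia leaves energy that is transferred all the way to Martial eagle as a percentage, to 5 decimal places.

Product of link efficiencies: 0.11 × 0.08 × 0.08 × 0.14 = 0.00009856
As a percentage: 0.00009856 × 100 = 0.00986%

0.00986%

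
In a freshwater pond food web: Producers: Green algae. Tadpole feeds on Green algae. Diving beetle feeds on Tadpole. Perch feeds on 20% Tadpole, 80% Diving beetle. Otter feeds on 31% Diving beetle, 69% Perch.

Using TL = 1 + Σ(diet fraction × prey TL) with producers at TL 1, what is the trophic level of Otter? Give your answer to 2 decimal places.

Tadpole: 1 + 1 = 2
Diving beetle: 1 + 2 = 3
Perch: 1 + (0.2×2 + 0.8×3) = 3.8
Otter: 1 + (0.31×3 + 0.69×3.8) = 4.552

4.55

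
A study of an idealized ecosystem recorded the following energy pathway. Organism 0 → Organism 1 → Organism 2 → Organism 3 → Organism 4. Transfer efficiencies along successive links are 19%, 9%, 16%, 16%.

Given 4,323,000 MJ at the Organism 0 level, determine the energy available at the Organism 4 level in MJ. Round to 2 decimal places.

Organism 1: 4323000 × 0.19 = 821370 MJ
Organism 2: 821370 × 0.09 = 73923.3 MJ
Organism 3: 73923.3 × 0.16 = 11827.728 MJ
Organism 4: 11827.728 × 0.16 = 1892.43648 MJ

1892.44 MJ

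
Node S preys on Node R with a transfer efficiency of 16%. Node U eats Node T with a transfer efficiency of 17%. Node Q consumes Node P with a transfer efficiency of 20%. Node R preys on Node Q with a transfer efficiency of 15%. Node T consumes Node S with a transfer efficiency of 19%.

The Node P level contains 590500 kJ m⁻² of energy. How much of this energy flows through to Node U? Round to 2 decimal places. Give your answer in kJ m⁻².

91.55 kJ m⁻²

Node Q: 590500 × 0.2 = 118100 kJ m⁻²
Node R: 118100 × 0.15 = 17715 kJ m⁻²
Node S: 17715 × 0.16 = 2834.4 kJ m⁻²
Node T: 2834.4 × 0.19 = 538.536 kJ m⁻²
Node U: 538.536 × 0.17 = 91.55112 kJ m⁻²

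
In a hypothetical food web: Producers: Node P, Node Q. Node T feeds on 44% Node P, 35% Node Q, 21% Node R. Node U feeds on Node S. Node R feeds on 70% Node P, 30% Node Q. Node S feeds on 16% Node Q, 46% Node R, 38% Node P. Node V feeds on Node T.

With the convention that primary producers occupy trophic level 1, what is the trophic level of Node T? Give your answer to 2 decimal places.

Node R: 1 + (0.7×1 + 0.3×1) = 2
Node S: 1 + (0.16×1 + 0.46×2 + 0.38×1) = 2.46
Node T: 1 + (0.44×1 + 0.35×1 + 0.21×2) = 2.21
Node U: 1 + 2.46 = 3.46
Node V: 1 + 2.21 = 3.21

2.21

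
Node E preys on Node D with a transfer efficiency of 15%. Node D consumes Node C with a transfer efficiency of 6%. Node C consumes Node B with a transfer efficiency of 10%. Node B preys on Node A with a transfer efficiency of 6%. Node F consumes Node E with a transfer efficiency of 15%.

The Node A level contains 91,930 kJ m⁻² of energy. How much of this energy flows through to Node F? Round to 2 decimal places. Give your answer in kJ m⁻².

Node B: 91930 × 0.06 = 5515.8 kJ m⁻²
Node C: 5515.8 × 0.1 = 551.58 kJ m⁻²
Node D: 551.58 × 0.06 = 33.0948 kJ m⁻²
Node E: 33.0948 × 0.15 = 4.96422 kJ m⁻²
Node F: 4.96422 × 0.15 = 0.744633 kJ m⁻²

0.74 kJ m⁻²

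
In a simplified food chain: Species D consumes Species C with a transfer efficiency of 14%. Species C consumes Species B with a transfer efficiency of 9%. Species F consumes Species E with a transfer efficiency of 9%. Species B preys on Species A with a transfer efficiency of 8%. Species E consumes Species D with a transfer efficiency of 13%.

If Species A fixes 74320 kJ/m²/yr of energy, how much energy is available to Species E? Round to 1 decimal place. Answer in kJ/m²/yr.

9.7 kJ/m²/yr

Species B: 74320 × 0.08 = 5945.6 kJ/m²/yr
Species C: 5945.6 × 0.09 = 535.104 kJ/m²/yr
Species D: 535.104 × 0.14 = 74.91456 kJ/m²/yr
Species E: 74.91456 × 0.13 = 9.7388928 kJ/m²/yr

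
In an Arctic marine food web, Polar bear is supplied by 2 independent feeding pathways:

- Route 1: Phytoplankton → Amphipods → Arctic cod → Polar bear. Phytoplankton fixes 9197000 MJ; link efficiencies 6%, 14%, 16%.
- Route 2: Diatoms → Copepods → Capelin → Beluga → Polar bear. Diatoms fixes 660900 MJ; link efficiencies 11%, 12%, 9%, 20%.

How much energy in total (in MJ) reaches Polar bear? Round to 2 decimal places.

12517.80 MJ

Route 1: 9197000 × 0.06 × 0.14 × 0.16 = 12360.768 MJ
Route 2: 660900 × 0.11 × 0.12 × 0.09 × 0.2 = 157.02984 MJ
Total at Polar bear: 12360.768 + 157.02984 = 12517.79784 MJ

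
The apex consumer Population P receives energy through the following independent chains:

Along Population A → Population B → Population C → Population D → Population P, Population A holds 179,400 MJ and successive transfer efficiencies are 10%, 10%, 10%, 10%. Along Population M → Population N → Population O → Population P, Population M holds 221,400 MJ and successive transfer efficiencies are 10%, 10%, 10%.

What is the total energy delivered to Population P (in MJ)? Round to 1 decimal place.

Via Population A: 179400 × 0.1 × 0.1 × 0.1 × 0.1 = 17.94 MJ
Via Population M: 221400 × 0.1 × 0.1 × 0.1 = 221.4 MJ
Total at Population P: 17.94 + 221.4 = 239.34 MJ

239.3 MJ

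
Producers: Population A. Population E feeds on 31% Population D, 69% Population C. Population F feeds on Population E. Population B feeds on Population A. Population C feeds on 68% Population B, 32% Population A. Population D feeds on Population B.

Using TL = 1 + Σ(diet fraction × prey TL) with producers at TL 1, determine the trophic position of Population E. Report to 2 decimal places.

Population B: 1 + 1 = 2
Population C: 1 + (0.68×2 + 0.32×1) = 2.68
Population D: 1 + 2 = 3
Population E: 1 + (0.31×3 + 0.69×2.68) = 3.7792
Population F: 1 + 3.7792 = 4.7792

3.78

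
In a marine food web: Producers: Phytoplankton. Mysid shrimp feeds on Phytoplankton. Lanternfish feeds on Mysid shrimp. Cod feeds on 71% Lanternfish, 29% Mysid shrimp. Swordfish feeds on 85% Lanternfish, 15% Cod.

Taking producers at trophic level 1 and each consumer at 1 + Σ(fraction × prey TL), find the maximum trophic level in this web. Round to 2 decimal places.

Mysid shrimp: 1 + 1 = 2
Lanternfish: 1 + 2 = 3
Cod: 1 + (0.71×3 + 0.29×2) = 3.71
Swordfish: 1 + (0.85×3 + 0.15×3.71) = 4.1065

4.11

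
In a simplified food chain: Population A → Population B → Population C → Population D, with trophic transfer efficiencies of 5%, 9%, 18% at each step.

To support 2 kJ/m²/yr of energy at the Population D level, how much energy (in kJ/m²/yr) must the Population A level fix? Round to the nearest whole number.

Cumulative transfer efficiency: 0.05 × 0.09 × 0.18 = 0.00081
Population A energy = 2 / 0.00081 = 2469 kJ/m²/yr

2469 kJ/m²/yr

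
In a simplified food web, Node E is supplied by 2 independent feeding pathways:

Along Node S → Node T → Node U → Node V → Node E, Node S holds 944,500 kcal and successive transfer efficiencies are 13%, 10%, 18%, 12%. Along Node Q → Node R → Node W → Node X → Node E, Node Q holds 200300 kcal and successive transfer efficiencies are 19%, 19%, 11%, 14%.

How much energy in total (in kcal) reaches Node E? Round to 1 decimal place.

376.6 kcal

Via Node S: 944500 × 0.13 × 0.1 × 0.18 × 0.12 = 265.2156 kcal
Via Node Q: 200300 × 0.19 × 0.19 × 0.11 × 0.14 = 111.354782 kcal
Total at Node E: 265.2156 + 111.354782 = 376.570382 kcal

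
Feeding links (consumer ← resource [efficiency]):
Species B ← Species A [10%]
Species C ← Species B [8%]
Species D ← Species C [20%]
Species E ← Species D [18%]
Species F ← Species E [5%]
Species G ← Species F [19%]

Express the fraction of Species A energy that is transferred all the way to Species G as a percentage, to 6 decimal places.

0.000274%

Product of link efficiencies: 0.1 × 0.08 × 0.2 × 0.18 × 0.05 × 0.19 = 0.000002736
As a percentage: 0.000002736 × 100 = 0.000274%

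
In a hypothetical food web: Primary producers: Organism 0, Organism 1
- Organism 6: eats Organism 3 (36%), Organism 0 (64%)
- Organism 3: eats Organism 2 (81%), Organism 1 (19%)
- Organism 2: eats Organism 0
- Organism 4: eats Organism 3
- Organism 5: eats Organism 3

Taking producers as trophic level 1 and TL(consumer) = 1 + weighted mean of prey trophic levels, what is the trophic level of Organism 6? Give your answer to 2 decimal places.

2.65

Organism 2: 1 + 1 = 2
Organism 3: 1 + (0.81×2 + 0.19×1) = 2.81
Organism 4: 1 + 2.81 = 3.81
Organism 5: 1 + 2.81 = 3.81
Organism 6: 1 + (0.36×2.81 + 0.64×1) = 2.6516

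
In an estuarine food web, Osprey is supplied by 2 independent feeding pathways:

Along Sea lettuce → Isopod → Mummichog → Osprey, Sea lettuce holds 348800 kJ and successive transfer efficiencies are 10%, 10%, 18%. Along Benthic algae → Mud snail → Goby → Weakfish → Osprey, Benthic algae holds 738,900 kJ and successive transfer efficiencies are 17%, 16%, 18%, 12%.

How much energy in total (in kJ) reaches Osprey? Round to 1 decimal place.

1062.0 kJ

Via Sea lettuce: 348800 × 0.1 × 0.1 × 0.18 = 627.84 kJ
Via Benthic algae: 738900 × 0.17 × 0.16 × 0.18 × 0.12 = 434.118528 kJ
Total at Osprey: 627.84 + 434.118528 = 1061.958528 kJ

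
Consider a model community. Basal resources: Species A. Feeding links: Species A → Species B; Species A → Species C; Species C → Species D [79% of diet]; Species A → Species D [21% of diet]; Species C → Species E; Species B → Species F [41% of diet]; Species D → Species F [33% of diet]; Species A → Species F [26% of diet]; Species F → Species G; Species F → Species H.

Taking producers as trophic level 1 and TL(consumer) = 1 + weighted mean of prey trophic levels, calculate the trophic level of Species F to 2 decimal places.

3.00

Species B: 1 + 1 = 2
Species C: 1 + 1 = 2
Species D: 1 + (0.79×2 + 0.21×1) = 2.79
Species E: 1 + 2 = 3
Species F: 1 + (0.41×2 + 0.33×2.79 + 0.26×1) = 3.0007
Species G: 1 + 3.0007 = 4.0007
Species H: 1 + 3.0007 = 4.0007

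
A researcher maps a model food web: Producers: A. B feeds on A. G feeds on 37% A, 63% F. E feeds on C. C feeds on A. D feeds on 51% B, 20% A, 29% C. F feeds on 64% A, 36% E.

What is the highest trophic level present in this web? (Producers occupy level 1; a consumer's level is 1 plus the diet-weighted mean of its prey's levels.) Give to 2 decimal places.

3.08

B: 1 + 1 = 2
C: 1 + 1 = 2
D: 1 + (0.51×2 + 0.2×1 + 0.29×2) = 2.8
E: 1 + 2 = 3
F: 1 + (0.64×1 + 0.36×3) = 2.72
G: 1 + (0.37×1 + 0.63×2.72) = 3.0836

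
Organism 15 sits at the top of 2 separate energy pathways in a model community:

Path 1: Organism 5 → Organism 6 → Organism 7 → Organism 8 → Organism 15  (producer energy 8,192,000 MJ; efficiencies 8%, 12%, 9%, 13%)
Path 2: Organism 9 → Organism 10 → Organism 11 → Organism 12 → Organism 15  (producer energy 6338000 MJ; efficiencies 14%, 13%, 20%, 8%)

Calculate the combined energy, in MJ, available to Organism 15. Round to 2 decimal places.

Path 1: 8192000 × 0.08 × 0.12 × 0.09 × 0.13 = 920.12544 MJ
Path 2: 6338000 × 0.14 × 0.13 × 0.2 × 0.08 = 1845.6256 MJ
Total at Organism 15: 920.12544 + 1845.6256 = 2765.75104 MJ

2765.75 MJ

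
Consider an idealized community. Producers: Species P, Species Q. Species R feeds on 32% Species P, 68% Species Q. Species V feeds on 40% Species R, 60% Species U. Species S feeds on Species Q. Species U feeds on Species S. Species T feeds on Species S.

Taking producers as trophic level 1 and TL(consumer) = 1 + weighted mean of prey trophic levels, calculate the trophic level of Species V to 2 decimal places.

Species R: 1 + (0.32×1 + 0.68×1) = 2
Species S: 1 + 1 = 2
Species T: 1 + 2 = 3
Species U: 1 + 2 = 3
Species V: 1 + (0.4×2 + 0.6×3) = 3.6

3.60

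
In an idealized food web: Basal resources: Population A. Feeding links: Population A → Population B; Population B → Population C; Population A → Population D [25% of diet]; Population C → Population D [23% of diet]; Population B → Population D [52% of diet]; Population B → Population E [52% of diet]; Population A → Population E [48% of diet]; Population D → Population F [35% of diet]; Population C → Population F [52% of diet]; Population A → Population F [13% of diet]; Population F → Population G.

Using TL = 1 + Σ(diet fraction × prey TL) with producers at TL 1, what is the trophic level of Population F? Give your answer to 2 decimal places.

Population B: 1 + 1 = 2
Population C: 1 + 2 = 3
Population D: 1 + (0.25×1 + 0.23×3 + 0.52×2) = 2.98
Population E: 1 + (0.52×2 + 0.48×1) = 2.52
Population F: 1 + (0.35×2.98 + 0.52×3 + 0.13×1) = 3.733
Population G: 1 + 3.733 = 4.733

3.73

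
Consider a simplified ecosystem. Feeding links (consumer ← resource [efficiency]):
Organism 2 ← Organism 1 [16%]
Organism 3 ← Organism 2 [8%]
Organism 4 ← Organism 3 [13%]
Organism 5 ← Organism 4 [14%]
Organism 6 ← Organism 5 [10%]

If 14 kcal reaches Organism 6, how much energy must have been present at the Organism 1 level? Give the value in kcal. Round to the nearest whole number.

Cumulative transfer efficiency: 0.16 × 0.08 × 0.13 × 0.14 × 0.1 = 0.000023296
Organism 1 energy = 14 / 0.000023296 = 600962 kcal

600962 kcal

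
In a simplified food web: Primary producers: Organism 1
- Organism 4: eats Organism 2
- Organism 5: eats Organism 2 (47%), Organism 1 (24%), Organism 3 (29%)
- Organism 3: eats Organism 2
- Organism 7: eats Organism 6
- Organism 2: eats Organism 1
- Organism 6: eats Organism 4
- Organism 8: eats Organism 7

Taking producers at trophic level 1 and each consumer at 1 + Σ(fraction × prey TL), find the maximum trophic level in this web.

6

Organism 2: 1 + 1 = 2
Organism 3: 1 + 2 = 3
Organism 4: 1 + 2 = 3
Organism 5: 1 + (0.47×2 + 0.24×1 + 0.29×3) = 3.05
Organism 6: 1 + 3 = 4
Organism 7: 1 + 4 = 5
Organism 8: 1 + 5 = 6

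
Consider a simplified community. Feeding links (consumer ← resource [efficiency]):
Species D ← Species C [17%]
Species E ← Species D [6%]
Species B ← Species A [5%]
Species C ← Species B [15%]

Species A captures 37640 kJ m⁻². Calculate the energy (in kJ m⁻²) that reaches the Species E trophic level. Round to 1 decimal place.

2.9 kJ m⁻²

Species B: 37640 × 0.05 = 1882 kJ m⁻²
Species C: 1882 × 0.15 = 282.3 kJ m⁻²
Species D: 282.3 × 0.17 = 47.991 kJ m⁻²
Species E: 47.991 × 0.06 = 2.87946 kJ m⁻²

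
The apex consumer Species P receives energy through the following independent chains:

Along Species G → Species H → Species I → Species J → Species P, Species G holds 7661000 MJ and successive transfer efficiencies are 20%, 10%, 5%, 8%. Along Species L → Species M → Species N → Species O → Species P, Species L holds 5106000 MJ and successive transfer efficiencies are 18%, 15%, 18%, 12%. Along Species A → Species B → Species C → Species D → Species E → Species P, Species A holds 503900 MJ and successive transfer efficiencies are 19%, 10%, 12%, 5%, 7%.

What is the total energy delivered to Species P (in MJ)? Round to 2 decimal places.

3594.72 MJ

Via Species G: 7661000 × 0.2 × 0.1 × 0.05 × 0.08 = 612.88 MJ
Via Species L: 5106000 × 0.18 × 0.15 × 0.18 × 0.12 = 2977.8192 MJ
Via Species A: 503900 × 0.19 × 0.1 × 0.12 × 0.05 × 0.07 = 4.021122 MJ
Total at Species P: 612.88 + 2977.8192 + 4.021122 = 3594.720322 MJ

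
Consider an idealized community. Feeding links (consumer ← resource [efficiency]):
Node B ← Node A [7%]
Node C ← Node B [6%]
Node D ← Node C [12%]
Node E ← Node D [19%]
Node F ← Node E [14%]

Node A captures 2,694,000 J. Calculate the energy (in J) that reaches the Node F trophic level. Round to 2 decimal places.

Node B: 2694000 × 0.07 = 188580 J
Node C: 188580 × 0.06 = 11314.8 J
Node D: 11314.8 × 0.12 = 1357.776 J
Node E: 1357.776 × 0.19 = 257.97744 J
Node F: 257.97744 × 0.14 = 36.1168416 J

36.12 J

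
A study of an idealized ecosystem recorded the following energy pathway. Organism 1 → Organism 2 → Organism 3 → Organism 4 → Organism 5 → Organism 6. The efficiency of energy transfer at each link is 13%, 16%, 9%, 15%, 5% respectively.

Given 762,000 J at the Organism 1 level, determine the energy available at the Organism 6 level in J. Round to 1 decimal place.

10.7 J

Organism 2: 762000 × 0.13 = 99060 J
Organism 3: 99060 × 0.16 = 15849.6 J
Organism 4: 15849.6 × 0.09 = 1426.464 J
Organism 5: 1426.464 × 0.15 = 213.9696 J
Organism 6: 213.9696 × 0.05 = 10.69848 J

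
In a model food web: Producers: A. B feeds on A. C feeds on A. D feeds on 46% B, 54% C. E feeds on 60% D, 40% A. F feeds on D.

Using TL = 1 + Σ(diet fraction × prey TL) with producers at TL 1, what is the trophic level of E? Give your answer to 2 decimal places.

3.20

B: 1 + 1 = 2
C: 1 + 1 = 2
D: 1 + (0.46×2 + 0.54×2) = 3
E: 1 + (0.6×3 + 0.4×1) = 3.2
F: 1 + 3 = 4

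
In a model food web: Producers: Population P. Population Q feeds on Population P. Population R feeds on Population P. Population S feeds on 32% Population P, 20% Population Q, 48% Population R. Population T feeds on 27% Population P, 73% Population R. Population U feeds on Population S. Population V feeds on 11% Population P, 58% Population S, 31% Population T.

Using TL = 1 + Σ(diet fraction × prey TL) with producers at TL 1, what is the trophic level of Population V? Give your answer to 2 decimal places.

3.51

Population Q: 1 + 1 = 2
Population R: 1 + 1 = 2
Population S: 1 + (0.32×1 + 0.2×2 + 0.48×2) = 2.68
Population T: 1 + (0.27×1 + 0.73×2) = 2.73
Population U: 1 + 2.68 = 3.68
Population V: 1 + (0.11×1 + 0.58×2.68 + 0.31×2.73) = 3.5107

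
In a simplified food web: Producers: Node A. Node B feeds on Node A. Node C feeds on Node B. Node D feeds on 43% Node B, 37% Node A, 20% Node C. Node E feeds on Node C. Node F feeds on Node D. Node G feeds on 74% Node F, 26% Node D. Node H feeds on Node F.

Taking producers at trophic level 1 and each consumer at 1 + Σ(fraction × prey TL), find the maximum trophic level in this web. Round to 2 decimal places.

4.83

Node B: 1 + 1 = 2
Node C: 1 + 2 = 3
Node D: 1 + (0.43×2 + 0.37×1 + 0.2×3) = 2.83
Node E: 1 + 3 = 4
Node F: 1 + 2.83 = 3.83
Node G: 1 + (0.74×3.83 + 0.26×2.83) = 4.57
Node H: 1 + 3.83 = 4.83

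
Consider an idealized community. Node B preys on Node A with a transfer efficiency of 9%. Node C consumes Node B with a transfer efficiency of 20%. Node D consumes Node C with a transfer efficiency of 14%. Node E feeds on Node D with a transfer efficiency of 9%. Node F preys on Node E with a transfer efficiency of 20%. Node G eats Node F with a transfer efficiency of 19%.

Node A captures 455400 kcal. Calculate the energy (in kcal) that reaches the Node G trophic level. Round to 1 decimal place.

3.9 kcal

Node B: 455400 × 0.09 = 40986 kcal
Node C: 40986 × 0.2 = 8197.2 kcal
Node D: 8197.2 × 0.14 = 1147.608 kcal
Node E: 1147.608 × 0.09 = 103.28472 kcal
Node F: 103.28472 × 0.2 = 20.656944 kcal
Node G: 20.656944 × 0.19 = 3.92481936 kcal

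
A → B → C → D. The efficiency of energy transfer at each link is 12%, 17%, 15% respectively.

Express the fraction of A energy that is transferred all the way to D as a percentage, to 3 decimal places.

Product of link efficiencies: 0.12 × 0.17 × 0.15 = 0.00306
As a percentage: 0.00306 × 100 = 0.306%

0.306%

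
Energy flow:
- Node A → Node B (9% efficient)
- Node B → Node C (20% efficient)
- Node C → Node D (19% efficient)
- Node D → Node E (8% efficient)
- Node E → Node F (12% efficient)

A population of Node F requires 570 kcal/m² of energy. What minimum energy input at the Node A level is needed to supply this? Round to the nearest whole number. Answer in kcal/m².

17361111 kcal/m²

Cumulative transfer efficiency: 0.09 × 0.2 × 0.19 × 0.08 × 0.12 = 0.000032832
Node A energy = 570 / 0.000032832 = 17361111 kcal/m²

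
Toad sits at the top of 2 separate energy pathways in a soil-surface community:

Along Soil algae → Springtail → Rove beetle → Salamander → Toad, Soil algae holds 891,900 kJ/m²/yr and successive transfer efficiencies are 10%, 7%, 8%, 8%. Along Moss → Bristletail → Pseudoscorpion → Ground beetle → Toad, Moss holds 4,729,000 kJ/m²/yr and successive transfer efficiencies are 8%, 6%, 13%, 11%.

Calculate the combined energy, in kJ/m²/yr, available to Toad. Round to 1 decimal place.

Via Soil algae: 891900 × 0.1 × 0.07 × 0.08 × 0.08 = 39.95712 kJ/m²/yr
Via Moss: 4729000 × 0.08 × 0.06 × 0.13 × 0.11 = 324.59856 kJ/m²/yr
Total at Toad: 39.95712 + 324.59856 = 364.55568 kJ/m²/yr

364.6 kJ/m²/yr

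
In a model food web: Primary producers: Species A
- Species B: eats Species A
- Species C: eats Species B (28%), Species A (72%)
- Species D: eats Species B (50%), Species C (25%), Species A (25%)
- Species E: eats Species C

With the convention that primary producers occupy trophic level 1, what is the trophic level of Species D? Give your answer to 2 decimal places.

2.82

Species B: 1 + 1 = 2
Species C: 1 + (0.28×2 + 0.72×1) = 2.28
Species D: 1 + (0.5×2 + 0.25×2.28 + 0.25×1) = 2.82
Species E: 1 + 2.28 = 3.28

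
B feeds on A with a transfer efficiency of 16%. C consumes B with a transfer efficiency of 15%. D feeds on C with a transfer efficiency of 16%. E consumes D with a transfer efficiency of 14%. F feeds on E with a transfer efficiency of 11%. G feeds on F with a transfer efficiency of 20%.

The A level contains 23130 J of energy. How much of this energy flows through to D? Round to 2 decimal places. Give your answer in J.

B: 23130 × 0.16 = 3700.8 J
C: 3700.8 × 0.15 = 555.12 J
D: 555.12 × 0.16 = 88.8192 J

88.82 J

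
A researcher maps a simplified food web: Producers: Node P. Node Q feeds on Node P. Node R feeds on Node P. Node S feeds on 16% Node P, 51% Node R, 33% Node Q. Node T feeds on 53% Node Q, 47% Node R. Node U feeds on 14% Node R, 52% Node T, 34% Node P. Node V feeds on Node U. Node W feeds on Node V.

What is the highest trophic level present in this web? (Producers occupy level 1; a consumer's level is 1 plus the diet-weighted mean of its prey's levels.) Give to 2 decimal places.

Node Q: 1 + 1 = 2
Node R: 1 + 1 = 2
Node S: 1 + (0.16×1 + 0.51×2 + 0.33×2) = 2.84
Node T: 1 + (0.53×2 + 0.47×2) = 3
Node U: 1 + (0.14×2 + 0.52×3 + 0.34×1) = 3.18
Node V: 1 + 3.18 = 4.18
Node W: 1 + 4.18 = 5.18

5.18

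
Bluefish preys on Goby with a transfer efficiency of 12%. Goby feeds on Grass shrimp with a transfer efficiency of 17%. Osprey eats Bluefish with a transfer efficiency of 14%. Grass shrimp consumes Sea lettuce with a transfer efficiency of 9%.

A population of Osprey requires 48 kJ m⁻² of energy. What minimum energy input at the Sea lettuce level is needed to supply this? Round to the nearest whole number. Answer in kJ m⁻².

Cumulative transfer efficiency: 0.09 × 0.17 × 0.12 × 0.14 = 0.00025704
Sea lettuce energy = 48 / 0.00025704 = 186741 kJ m⁻²

186741 kJ m⁻²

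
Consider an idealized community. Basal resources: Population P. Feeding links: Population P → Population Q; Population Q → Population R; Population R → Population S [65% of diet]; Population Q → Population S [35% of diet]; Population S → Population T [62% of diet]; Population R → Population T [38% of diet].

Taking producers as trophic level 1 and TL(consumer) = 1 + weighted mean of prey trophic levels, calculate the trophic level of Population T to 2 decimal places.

4.40

Population Q: 1 + 1 = 2
Population R: 1 + 2 = 3
Population S: 1 + (0.65×3 + 0.35×2) = 3.65
Population T: 1 + (0.62×3.65 + 0.38×3) = 4.403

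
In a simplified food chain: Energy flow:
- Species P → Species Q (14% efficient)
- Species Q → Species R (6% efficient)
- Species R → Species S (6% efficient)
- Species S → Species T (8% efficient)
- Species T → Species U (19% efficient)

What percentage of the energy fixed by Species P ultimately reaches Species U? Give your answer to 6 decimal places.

0.000766%

Product of link efficiencies: 0.14 × 0.06 × 0.06 × 0.08 × 0.19 = 0.0000076608
As a percentage: 0.0000076608 × 100 = 0.000766%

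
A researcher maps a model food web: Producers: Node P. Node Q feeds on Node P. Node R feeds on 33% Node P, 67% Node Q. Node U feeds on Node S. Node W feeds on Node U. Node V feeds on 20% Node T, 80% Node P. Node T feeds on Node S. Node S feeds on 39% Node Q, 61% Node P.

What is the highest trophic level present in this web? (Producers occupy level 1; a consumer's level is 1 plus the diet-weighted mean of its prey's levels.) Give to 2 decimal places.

4.39

Node Q: 1 + 1 = 2
Node R: 1 + (0.33×1 + 0.67×2) = 2.67
Node S: 1 + (0.39×2 + 0.61×1) = 2.39
Node T: 1 + 2.39 = 3.39
Node U: 1 + 2.39 = 3.39
Node V: 1 + (0.2×3.39 + 0.8×1) = 2.478
Node W: 1 + 3.39 = 4.39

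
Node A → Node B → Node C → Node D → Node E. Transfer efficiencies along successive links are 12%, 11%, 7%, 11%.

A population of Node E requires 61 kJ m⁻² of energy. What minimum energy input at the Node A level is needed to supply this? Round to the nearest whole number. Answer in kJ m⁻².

Cumulative transfer efficiency: 0.12 × 0.11 × 0.07 × 0.11 = 0.00010164
Node A energy = 61 / 0.00010164 = 600157 kJ m⁻²

600157 kJ m⁻²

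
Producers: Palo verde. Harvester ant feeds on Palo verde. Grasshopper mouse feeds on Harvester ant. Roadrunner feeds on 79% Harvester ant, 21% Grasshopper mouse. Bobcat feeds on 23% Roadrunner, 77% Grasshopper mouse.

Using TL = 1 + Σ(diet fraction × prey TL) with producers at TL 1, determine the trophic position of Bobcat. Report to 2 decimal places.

Harvester ant: 1 + 1 = 2
Grasshopper mouse: 1 + 2 = 3
Roadrunner: 1 + (0.79×2 + 0.21×3) = 3.21
Bobcat: 1 + (0.23×3.21 + 0.77×3) = 4.0483

4.05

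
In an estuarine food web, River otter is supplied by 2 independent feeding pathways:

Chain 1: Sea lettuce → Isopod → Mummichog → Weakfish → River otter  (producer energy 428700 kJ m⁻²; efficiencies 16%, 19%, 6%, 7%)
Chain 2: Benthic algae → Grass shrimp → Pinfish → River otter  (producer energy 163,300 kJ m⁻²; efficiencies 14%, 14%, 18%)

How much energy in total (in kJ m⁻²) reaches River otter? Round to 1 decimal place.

630.9 kJ m⁻²

Chain 1: 428700 × 0.16 × 0.19 × 0.06 × 0.07 = 54.736416 kJ m⁻²
Chain 2: 163300 × 0.14 × 0.14 × 0.18 = 576.1224 kJ m⁻²
Total at River otter: 54.736416 + 576.1224 = 630.858816 kJ m⁻²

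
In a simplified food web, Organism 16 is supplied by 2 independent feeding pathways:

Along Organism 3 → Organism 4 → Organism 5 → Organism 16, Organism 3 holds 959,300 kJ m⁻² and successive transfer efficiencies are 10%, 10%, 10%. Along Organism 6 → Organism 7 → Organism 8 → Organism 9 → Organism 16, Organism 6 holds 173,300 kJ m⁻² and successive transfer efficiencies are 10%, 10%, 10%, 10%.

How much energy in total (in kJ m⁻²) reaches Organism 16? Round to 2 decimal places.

Via Organism 3: 959300 × 0.1 × 0.1 × 0.1 = 959.3 kJ m⁻²
Via Organism 6: 173300 × 0.1 × 0.1 × 0.1 × 0.1 = 17.33 kJ m⁻²
Total at Organism 16: 959.3 + 17.33 = 976.63 kJ m⁻²

976.63 kJ m⁻²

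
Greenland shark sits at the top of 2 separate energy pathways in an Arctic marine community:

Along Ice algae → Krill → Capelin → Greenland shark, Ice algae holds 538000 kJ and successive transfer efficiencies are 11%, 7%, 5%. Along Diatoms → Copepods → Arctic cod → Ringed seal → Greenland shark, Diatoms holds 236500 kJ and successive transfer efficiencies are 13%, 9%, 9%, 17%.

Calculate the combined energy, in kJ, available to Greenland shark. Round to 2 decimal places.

Via Ice algae: 538000 × 0.11 × 0.07 × 0.05 = 207.13 kJ
Via Diatoms: 236500 × 0.13 × 0.09 × 0.09 × 0.17 = 42.335865 kJ
Total at Greenland shark: 207.13 + 42.335865 = 249.465865 kJ

249.47 kJ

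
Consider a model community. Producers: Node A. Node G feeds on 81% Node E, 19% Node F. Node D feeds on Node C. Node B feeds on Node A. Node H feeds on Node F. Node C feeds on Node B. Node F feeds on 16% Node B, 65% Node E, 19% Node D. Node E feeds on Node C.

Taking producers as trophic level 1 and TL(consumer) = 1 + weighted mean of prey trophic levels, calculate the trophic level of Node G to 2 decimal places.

Node B: 1 + 1 = 2
Node C: 1 + 2 = 3
Node D: 1 + 3 = 4
Node E: 1 + 3 = 4
Node F: 1 + (0.16×2 + 0.65×4 + 0.19×4) = 4.68
Node G: 1 + (0.81×4 + 0.19×4.68) = 5.1292
Node H: 1 + 4.68 = 5.68

5.13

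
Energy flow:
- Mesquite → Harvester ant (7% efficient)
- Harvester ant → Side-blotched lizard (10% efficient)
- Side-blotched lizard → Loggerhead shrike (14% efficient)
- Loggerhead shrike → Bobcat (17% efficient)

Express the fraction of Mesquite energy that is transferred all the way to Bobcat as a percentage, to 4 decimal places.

Product of link efficiencies: 0.07 × 0.1 × 0.14 × 0.17 = 0.0001666
As a percentage: 0.0001666 × 100 = 0.0167%

0.0167%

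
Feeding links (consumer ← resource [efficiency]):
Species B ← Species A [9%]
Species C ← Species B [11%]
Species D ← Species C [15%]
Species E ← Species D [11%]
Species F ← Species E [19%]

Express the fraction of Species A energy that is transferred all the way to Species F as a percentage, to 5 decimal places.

Product of link efficiencies: 0.09 × 0.11 × 0.15 × 0.11 × 0.19 = 0.0000310365
As a percentage: 0.0000310365 × 100 = 0.00310%

0.00310%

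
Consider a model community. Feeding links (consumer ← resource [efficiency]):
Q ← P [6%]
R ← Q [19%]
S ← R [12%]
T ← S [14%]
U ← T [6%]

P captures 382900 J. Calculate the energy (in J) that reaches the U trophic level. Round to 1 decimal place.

4.4 J

Q: 382900 × 0.06 = 22974 J
R: 22974 × 0.19 = 4365.06 J
S: 4365.06 × 0.12 = 523.8072 J
T: 523.8072 × 0.14 = 73.333008 J
U: 73.333008 × 0.06 = 4.39998048 J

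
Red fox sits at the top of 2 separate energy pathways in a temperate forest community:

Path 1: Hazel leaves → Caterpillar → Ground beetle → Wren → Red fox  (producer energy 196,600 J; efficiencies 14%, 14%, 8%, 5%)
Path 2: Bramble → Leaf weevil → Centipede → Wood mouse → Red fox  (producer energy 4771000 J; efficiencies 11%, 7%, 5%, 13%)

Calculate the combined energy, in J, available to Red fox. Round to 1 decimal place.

254.2 J

Path 1: 196600 × 0.14 × 0.14 × 0.08 × 0.05 = 15.41344 J
Path 2: 4771000 × 0.11 × 0.07 × 0.05 × 0.13 = 238.78855 J
Total at Red fox: 15.41344 + 238.78855 = 254.20199 J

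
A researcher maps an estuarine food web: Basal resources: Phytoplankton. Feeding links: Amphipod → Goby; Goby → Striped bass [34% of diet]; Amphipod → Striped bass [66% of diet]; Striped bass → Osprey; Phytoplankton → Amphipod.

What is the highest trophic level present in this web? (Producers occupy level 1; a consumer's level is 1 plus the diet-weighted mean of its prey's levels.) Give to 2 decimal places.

Amphipod: 1 + 1 = 2
Goby: 1 + 2 = 3
Striped bass: 1 + (0.34×3 + 0.66×2) = 3.34
Osprey: 1 + 3.34 = 4.34

4.34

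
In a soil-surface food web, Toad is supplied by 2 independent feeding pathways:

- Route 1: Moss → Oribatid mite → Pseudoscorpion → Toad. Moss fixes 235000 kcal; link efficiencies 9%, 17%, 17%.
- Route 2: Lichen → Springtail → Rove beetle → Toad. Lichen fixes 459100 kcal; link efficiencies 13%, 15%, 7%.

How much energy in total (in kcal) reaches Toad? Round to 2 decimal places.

1237.91 kcal

Route 1: 235000 × 0.09 × 0.17 × 0.17 = 611.235 kcal
Route 2: 459100 × 0.13 × 0.15 × 0.07 = 626.6715 kcal
Total at Toad: 611.235 + 626.6715 = 1237.9065 kcal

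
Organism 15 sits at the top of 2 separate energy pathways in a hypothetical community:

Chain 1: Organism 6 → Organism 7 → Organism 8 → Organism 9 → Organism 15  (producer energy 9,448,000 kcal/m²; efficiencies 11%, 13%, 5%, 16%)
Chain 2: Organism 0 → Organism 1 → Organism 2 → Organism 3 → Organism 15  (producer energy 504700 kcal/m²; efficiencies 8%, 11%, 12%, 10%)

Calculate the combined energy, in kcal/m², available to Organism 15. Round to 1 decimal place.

1134.1 kcal/m²

Chain 1: 9448000 × 0.11 × 0.13 × 0.05 × 0.16 = 1080.8512 kcal/m²
Chain 2: 504700 × 0.08 × 0.11 × 0.12 × 0.1 = 53.29632 kcal/m²
Total at Organism 15: 1080.8512 + 53.29632 = 1134.14752 kcal/m²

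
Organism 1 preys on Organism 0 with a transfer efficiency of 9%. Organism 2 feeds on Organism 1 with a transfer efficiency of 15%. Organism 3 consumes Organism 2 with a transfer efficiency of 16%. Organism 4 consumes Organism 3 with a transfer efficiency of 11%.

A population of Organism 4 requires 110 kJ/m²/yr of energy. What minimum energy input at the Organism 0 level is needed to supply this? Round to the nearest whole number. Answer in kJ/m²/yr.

462963 kJ/m²/yr

Cumulative transfer efficiency: 0.09 × 0.15 × 0.16 × 0.11 = 0.0002376
Organism 0 energy = 110 / 0.0002376 = 462963 kJ/m²/yr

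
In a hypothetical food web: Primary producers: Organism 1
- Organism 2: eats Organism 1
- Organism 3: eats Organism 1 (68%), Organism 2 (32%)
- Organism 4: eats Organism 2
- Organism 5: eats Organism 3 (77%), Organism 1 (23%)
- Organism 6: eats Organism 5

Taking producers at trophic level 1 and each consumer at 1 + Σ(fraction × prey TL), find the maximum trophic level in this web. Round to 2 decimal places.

Organism 2: 1 + 1 = 2
Organism 3: 1 + (0.68×1 + 0.32×2) = 2.32
Organism 4: 1 + 2 = 3
Organism 5: 1 + (0.77×2.32 + 0.23×1) = 3.0164
Organism 6: 1 + 3.0164 = 4.0164

4.02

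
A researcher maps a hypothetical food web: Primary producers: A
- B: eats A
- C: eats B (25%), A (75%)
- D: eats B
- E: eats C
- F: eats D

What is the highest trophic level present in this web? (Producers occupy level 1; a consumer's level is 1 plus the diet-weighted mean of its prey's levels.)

4

B: 1 + 1 = 2
C: 1 + (0.25×2 + 0.75×1) = 2.25
D: 1 + 2 = 3
E: 1 + 2.25 = 3.25
F: 1 + 3 = 4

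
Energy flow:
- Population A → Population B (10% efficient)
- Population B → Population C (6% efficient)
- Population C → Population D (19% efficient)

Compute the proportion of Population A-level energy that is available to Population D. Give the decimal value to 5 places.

Product of link efficiencies: 0.1 × 0.06 × 0.19 = 0.00114

0.00114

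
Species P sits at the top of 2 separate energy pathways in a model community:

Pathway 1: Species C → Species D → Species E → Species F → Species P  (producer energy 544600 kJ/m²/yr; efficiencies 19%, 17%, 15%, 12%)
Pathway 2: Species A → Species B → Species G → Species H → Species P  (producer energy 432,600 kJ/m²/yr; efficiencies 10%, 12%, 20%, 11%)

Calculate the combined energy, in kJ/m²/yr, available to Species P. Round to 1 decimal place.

430.8 kJ/m²/yr

Pathway 1: 544600 × 0.19 × 0.17 × 0.15 × 0.12 = 316.63044 kJ/m²/yr
Pathway 2: 432600 × 0.1 × 0.12 × 0.2 × 0.11 = 114.2064 kJ/m²/yr
Total at Species P: 316.63044 + 114.2064 = 430.83684 kJ/m²/yr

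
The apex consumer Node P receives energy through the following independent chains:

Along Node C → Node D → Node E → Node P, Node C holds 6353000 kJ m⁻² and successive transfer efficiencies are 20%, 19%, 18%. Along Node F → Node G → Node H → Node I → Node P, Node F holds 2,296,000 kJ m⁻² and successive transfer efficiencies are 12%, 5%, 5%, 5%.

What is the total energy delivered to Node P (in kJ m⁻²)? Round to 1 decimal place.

43489.0 kJ m⁻²

Via Node C: 6353000 × 0.2 × 0.19 × 0.18 = 43454.52 kJ m⁻²
Via Node F: 2296000 × 0.12 × 0.05 × 0.05 × 0.05 = 34.44 kJ m⁻²
Total at Node P: 43454.52 + 34.44 = 43488.96 kJ m⁻²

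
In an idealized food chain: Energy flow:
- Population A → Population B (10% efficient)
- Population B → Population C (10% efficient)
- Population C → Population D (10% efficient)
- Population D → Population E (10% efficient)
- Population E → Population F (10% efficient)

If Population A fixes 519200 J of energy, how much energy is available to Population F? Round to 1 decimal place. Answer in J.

Population B: 519200 × 0.1 = 51920 J
Population C: 51920 × 0.1 = 5192 J
Population D: 5192 × 0.1 = 519.2 J
Population E: 519.2 × 0.1 = 51.92 J
Population F: 51.92 × 0.1 = 5.192 J

5.2 J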